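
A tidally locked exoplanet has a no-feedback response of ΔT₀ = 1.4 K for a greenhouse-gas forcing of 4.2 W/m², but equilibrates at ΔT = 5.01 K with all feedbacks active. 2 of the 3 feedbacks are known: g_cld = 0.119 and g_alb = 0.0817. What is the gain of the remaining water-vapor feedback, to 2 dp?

Amplification A = ΔT/ΔT₀ = 5.01/1.4 = 3.579.
Total gain g = 1 − 1/A = 1 − 1/3.579 = 0.7206.
Known gains sum to 0.119 + 0.0817 = 0.2007.
g_wv = 0.7206 − 0.2007 = 0.52.

0.52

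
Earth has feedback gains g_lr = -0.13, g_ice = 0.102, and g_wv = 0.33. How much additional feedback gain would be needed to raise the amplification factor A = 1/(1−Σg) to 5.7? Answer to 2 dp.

Current total gain = 0.302.
Target gain for A = 5.7: g* = 1 − 1/5.7 = 0.8246.
Additional gain needed = 0.8246 − 0.302 = 0.52.

0.52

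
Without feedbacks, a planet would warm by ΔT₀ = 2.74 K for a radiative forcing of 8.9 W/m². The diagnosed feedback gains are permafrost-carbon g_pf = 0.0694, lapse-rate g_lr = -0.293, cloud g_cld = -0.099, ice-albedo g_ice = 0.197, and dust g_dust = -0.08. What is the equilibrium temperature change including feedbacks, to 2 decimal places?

2.27 K

Total gain g = 0.0694 − 0.293 − 0.099 + 0.197 − 0.08 = -0.2056.
Amplification A = 1/(1 + 0.2056) = 0.8295.
ΔT = 2.74 × 0.8295 = 2.27 K.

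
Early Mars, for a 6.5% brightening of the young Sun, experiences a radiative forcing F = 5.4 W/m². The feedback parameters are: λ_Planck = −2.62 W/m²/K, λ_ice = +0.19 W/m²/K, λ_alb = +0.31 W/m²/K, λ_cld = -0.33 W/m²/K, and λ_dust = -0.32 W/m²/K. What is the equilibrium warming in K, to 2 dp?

Net feedback parameter λ = (−2.62) + (+0.19) + (+0.31) + (-0.33) + (-0.32) = -2.77 W/m²/K.
ΔT = −F/λ = −5.4/(-2.77) = 1.95 K.

1.95 K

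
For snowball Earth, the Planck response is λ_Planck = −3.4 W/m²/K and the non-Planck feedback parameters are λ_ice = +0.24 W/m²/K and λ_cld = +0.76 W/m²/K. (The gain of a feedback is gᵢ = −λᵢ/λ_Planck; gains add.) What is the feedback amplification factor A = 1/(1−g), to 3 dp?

1.417

Convert to gains: g_ice = 0.24/3.4 = 0.07059; g_cld = 0.76/3.4 = 0.2235.
Total gain g = 0.29409.
A = 1/(1 − 0.29409) = 1.417.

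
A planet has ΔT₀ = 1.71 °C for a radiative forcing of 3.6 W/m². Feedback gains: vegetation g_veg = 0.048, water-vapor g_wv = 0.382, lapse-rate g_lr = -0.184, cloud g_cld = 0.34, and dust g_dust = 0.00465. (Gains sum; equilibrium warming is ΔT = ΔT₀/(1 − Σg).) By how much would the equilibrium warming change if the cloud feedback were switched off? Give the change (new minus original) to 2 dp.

Original: g = 0.59065, ΔT = 1.71/(1−0.59065) = 4.1774 °C.
Without cloud: g' = 0.25065, ΔT' = 1.71/(1−0.25065) = 2.2820 °C.
Change = 2.2820 − 4.1774 = -1.90 °C.

-1.90 °C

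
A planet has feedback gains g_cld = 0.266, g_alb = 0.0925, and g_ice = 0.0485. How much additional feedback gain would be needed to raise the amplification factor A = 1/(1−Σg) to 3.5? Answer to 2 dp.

Current total gain = 0.407.
Target gain for A = 3.5: g* = 1 − 1/3.5 = 0.7143.
Additional gain needed = 0.7143 − 0.407 = 0.31.

0.31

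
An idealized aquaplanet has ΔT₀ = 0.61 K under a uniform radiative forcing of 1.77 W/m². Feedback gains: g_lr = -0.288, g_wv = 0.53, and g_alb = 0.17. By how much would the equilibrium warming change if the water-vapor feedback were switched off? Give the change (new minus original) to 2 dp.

-0.49 K

Original: g = 0.412, ΔT = 0.61/(1−0.412) = 1.0374 K.
Without water-vapor: g' = -0.118, ΔT' = 0.61/(1+0.118) = 0.5456 K.
Change = 0.5456 − 1.0374 = -0.49 K.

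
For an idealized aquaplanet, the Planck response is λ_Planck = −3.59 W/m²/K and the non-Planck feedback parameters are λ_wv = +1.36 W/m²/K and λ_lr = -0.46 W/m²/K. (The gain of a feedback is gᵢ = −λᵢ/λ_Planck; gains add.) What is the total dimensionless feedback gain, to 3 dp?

Convert to gains: g_wv = 1.36/3.59 = 0.3788; g_lr = -0.46/3.59 = -0.1281.
Total gain g = 0.2507.

0.251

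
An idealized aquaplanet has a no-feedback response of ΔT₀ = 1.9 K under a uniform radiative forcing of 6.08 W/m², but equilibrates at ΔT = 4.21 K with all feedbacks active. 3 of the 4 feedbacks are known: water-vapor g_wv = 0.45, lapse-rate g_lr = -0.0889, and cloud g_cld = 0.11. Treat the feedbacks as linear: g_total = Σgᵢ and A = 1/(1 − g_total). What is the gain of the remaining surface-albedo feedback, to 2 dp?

Amplification A = ΔT/ΔT₀ = 4.21/1.9 = 2.216.
Total gain g = 1 − 1/A = 1 − 1/2.216 = 0.5487.
Known gains sum to 0.45 − 0.0889 + 0.11 = 0.4711.
g_alb = 0.5487 − 0.4711 = 0.08.

0.08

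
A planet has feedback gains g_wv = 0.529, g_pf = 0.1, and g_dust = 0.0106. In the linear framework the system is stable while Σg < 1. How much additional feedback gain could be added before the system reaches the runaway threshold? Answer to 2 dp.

0.36

Current total gain = 0.529 + 0.1 + 0.0106 = 0.6396.
Margin to runaway = 1 − 0.6396 = 0.36.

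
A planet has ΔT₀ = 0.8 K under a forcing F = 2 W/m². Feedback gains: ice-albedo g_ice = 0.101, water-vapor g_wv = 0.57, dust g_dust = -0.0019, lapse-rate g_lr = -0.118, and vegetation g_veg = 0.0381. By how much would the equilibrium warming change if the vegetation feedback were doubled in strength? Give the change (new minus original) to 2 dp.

Original: g = 0.5892, ΔT = 0.8/(1−0.5892) = 1.9474 K.
With doubled vegetation: g' = 0.6273, ΔT' = 0.8/(1−0.6273) = 2.1465 K.
Change = 2.1465 − 1.9474 = 0.20 K.

0.20 K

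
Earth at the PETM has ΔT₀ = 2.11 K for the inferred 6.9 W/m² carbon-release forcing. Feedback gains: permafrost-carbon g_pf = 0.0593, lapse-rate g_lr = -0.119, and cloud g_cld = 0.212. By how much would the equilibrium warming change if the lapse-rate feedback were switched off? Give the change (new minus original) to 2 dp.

Original: g = 0.1523, ΔT = 2.11/(1−0.1523) = 2.4891 K.
Without lapse-rate: g' = 0.2713, ΔT' = 2.11/(1−0.2713) = 2.8956 K.
Change = 2.8956 − 2.4891 = 0.41 K.

0.41 K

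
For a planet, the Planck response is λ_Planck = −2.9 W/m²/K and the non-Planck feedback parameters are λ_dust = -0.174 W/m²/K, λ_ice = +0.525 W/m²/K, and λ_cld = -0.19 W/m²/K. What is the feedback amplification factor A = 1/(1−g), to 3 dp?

1.059

Convert to gains: g_dust = -0.174/2.9 = -0.06; g_ice = 0.525/2.9 = 0.181; g_cld = -0.19/2.9 = -0.06552.
Total gain g = 0.05548.
A = 1/(1 − 0.05548) = 1.059.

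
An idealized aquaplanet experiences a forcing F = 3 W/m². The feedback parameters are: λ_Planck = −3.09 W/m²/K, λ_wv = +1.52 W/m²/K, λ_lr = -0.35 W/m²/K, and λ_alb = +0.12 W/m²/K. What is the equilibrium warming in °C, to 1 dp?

Net feedback parameter λ = (−3.09) + (+1.52) + (-0.35) + (+0.12) = -1.8 W/m²/K.
ΔT = −F/λ = −3/(-1.8) = 1.7 °C.

1.7 °C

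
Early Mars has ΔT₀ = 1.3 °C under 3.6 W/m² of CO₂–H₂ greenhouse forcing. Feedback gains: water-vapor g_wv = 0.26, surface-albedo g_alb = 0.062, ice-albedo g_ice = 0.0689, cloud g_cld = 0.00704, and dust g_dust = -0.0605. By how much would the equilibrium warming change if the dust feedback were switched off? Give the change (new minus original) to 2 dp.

Original: g = 0.33744, ΔT = 1.3/(1−0.33744) = 1.9621 °C.
Without dust: g' = 0.39794, ΔT' = 1.3/(1−0.39794) = 2.1593 °C.
Change = 2.1593 − 1.9621 = 0.20 °C.

0.20 °C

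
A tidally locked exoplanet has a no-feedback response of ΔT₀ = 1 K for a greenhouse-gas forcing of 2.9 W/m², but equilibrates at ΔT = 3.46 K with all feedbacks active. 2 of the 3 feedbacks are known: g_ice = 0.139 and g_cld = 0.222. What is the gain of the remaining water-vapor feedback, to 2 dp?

Amplification A = ΔT/ΔT₀ = 3.46/1 = 3.46.
Total gain g = 1 − 1/A = 1 − 1/3.46 = 0.711.
Known gains sum to 0.139 + 0.222 = 0.361.
g_wv = 0.711 − 0.361 = 0.35.

0.35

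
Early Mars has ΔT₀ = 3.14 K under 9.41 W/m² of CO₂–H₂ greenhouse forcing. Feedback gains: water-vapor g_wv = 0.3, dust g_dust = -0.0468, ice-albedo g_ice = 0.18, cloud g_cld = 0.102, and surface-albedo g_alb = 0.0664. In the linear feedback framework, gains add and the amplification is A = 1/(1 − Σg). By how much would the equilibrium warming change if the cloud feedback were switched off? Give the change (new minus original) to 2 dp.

Original: g = 0.6016, ΔT = 3.14/(1−0.6016) = 7.8815 K.
Without cloud: g' = 0.4996, ΔT' = 3.14/(1−0.4996) = 6.2750 K.
Change = 6.2750 − 7.8815 = -1.61 K.

-1.61 K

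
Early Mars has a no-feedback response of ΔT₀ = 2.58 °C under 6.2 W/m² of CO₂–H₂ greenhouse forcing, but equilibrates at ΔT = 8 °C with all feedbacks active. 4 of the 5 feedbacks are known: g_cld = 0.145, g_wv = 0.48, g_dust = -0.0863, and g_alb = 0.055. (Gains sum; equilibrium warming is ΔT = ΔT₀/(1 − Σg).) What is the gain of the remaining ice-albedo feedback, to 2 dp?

Amplification A = ΔT/ΔT₀ = 8/2.58 = 3.101.
Total gain g = 1 − 1/A = 1 − 1/3.101 = 0.6775.
Known gains sum to 0.145 + 0.48 − 0.0863 + 0.055 = 0.5937.
g_ice = 0.6775 − 0.5937 = 0.08.

0.08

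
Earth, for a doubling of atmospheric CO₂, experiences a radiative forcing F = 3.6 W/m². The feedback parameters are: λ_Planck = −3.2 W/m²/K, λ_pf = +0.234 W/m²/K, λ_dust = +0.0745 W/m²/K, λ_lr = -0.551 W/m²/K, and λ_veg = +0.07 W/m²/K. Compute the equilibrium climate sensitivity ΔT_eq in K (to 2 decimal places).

Net feedback parameter λ = (−3.2) + (+0.234) + (+0.0745) + (-0.551) + (+0.07) = -3.3725 W/m²/K.
ΔT = −F/λ = −3.6/(-3.3725) = 1.07 K.

1.07 K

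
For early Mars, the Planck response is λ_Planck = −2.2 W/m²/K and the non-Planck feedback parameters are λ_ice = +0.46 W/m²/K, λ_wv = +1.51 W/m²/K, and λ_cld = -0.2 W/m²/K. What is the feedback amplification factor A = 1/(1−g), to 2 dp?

5.12

Convert to gains: g_ice = 0.46/2.2 = 0.2091; g_wv = 1.51/2.2 = 0.6864; g_cld = -0.2/2.2 = -0.09091.
Total gain g = 0.80459.
A = 1/(1 − 0.80459) = 5.12.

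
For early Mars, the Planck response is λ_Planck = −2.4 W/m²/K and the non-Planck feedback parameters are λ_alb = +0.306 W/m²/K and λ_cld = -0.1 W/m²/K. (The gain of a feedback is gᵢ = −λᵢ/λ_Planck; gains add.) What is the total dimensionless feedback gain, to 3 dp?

0.086

Convert to gains: g_alb = 0.306/2.4 = 0.1275; g_cld = -0.1/2.4 = -0.04167.
Total gain g = 0.08583.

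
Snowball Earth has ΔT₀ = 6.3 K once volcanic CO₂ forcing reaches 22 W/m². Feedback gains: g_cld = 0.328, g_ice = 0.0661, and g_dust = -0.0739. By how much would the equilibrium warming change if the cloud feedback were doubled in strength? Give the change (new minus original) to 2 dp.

8.64 K

Original: g = 0.3202, ΔT = 6.3/(1−0.3202) = 9.2674 K.
With doubled cloud: g' = 0.6482, ΔT' = 6.3/(1−0.6482) = 17.9079 K.
Change = 17.9079 − 9.2674 = 8.64 K.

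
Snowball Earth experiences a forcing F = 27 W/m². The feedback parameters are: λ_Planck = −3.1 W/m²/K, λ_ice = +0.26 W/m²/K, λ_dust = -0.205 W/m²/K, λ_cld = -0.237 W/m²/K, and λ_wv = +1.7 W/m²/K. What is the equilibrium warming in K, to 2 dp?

Net feedback parameter λ = (−3.1) + (+0.26) + (-0.205) + (-0.237) + (+1.7) = -1.582 W/m²/K.
ΔT = −F/λ = −27/(-1.582) = 17.07 K.

17.07 K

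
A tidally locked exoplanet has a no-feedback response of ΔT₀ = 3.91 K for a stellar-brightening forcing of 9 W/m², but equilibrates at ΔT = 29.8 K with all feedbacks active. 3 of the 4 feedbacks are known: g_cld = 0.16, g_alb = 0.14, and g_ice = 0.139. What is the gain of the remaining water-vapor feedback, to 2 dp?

Amplification A = ΔT/ΔT₀ = 29.8/3.91 = 7.621.
Total gain g = 1 − 1/A = 1 − 1/7.621 = 0.8688.
Known gains sum to 0.16 + 0.14 + 0.139 = 0.439.
g_wv = 0.8688 − 0.439 = 0.43.

0.43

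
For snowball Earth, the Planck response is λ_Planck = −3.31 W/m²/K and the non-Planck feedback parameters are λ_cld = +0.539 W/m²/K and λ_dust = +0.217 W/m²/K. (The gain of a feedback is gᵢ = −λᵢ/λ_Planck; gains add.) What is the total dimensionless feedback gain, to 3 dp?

Convert to gains: g_cld = 0.539/3.31 = 0.1628; g_dust = 0.217/3.31 = 0.06556.
Total gain g = 0.22836.

0.228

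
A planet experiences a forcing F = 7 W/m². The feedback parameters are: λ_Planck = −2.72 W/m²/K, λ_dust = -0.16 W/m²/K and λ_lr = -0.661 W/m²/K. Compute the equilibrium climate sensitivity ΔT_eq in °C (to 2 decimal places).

Net feedback parameter λ = (−2.72) + (-0.16) + (-0.661) = -3.541 W/m²/K.
ΔT = −F/λ = −7/(-3.541) = 1.98 °C.

1.98 °C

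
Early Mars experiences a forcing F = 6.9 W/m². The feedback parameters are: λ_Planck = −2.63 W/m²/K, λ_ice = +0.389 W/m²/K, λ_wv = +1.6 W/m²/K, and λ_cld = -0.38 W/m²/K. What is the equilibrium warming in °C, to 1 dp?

Net feedback parameter λ = (−2.63) + (+0.389) + (+1.6) + (-0.38) = -1.021 W/m²/K.
ΔT = −F/λ = −6.9/(-1.021) = 6.8 °C.

6.8 °C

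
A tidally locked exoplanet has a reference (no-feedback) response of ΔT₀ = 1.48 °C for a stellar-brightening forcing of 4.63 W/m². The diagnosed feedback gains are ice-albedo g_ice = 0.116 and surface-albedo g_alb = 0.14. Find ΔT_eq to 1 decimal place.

Total gain g = 0.116 + 0.14 = 0.256.
Amplification A = 1/(1 − 0.256) = 1.344.
ΔT = 1.48 × 1.344 = 2.0 °C.

2.0 °C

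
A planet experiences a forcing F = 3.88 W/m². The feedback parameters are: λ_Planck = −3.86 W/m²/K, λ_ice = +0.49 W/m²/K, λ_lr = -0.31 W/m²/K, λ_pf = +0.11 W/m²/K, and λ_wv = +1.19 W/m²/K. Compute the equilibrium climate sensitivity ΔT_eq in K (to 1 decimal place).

Net feedback parameter λ = (−3.86) + (+0.49) + (-0.31) + (+0.11) + (+1.19) = -2.38 W/m²/K.
ΔT = −F/λ = −3.88/(-2.38) = 1.6 K.

1.6 K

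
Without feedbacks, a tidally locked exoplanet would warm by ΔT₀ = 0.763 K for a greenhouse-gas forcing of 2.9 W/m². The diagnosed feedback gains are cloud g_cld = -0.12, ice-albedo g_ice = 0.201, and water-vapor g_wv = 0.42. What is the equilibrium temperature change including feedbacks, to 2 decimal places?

Total gain g = -0.12 + 0.201 + 0.42 = 0.501.
Amplification A = 1/(1 − 0.501) = 2.004.
ΔT = 0.763 × 2.004 = 1.53 K.

1.53 K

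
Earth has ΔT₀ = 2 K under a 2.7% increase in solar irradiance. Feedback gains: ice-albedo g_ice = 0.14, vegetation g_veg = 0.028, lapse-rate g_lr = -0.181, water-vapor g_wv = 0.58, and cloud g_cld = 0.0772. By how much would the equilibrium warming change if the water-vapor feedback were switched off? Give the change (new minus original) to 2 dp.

Original: g = 0.6442, ΔT = 2/(1−0.6442) = 5.6211 K.
Without water-vapor: g' = 0.0642, ΔT' = 2/(1−0.0642) = 2.1372 K.
Change = 2.1372 − 5.6211 = -3.48 K.

-3.48 K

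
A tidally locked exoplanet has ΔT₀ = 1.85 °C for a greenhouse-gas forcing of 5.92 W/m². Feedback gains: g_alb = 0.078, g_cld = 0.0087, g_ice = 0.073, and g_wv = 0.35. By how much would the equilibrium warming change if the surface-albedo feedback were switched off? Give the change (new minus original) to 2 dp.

Original: g = 0.5097, ΔT = 1.85/(1−0.5097) = 3.7732 °C.
Without surface-albedo: g' = 0.4317, ΔT' = 1.85/(1−0.4317) = 3.2553 °C.
Change = 3.2553 − 3.7732 = -0.52 °C.

-0.52 °C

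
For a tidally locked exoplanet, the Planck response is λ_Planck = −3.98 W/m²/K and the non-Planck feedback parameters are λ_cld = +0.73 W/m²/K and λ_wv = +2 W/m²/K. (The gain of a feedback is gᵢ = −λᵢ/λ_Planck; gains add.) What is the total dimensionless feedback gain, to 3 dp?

Convert to gains: g_cld = 0.73/3.98 = 0.1834; g_wv = 2/3.98 = 0.5025.
Total gain g = 0.6859.

0.686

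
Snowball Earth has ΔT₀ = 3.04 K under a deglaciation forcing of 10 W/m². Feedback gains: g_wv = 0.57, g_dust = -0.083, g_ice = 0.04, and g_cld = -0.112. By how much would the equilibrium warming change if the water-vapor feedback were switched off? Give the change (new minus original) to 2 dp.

Original: g = 0.415, ΔT = 3.04/(1−0.415) = 5.1966 K.
Without water-vapor: g' = -0.155, ΔT' = 3.04/(1+0.155) = 2.6320 K.
Change = 2.6320 − 5.1966 = -2.56 K.

-2.56 K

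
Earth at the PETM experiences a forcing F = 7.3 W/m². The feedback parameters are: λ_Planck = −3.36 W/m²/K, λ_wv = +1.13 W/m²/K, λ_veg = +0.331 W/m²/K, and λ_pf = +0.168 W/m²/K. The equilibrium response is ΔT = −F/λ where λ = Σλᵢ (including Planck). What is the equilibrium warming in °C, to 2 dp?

Net feedback parameter λ = (−3.36) + (+1.13) + (+0.331) + (+0.168) = -1.731 W/m²/K.
ΔT = −F/λ = −7.3/(-1.731) = 4.22 °C.

4.22 °C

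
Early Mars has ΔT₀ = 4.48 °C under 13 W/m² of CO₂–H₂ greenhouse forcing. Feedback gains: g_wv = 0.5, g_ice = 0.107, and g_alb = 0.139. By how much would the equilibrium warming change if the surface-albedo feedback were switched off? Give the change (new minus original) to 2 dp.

Original: g = 0.746, ΔT = 4.48/(1−0.746) = 17.6378 °C.
Without surface-albedo: g' = 0.607, ΔT' = 4.48/(1−0.607) = 11.3995 °C.
Change = 11.3995 − 17.6378 = -6.24 °C.

-6.24 °C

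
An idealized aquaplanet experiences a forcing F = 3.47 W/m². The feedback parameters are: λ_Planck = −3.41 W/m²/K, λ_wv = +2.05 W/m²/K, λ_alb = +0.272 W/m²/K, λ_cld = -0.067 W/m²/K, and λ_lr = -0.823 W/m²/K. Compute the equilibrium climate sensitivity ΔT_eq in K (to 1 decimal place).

Net feedback parameter λ = (−3.41) + (+2.05) + (+0.272) + (-0.067) + (-0.823) = -1.978 W/m²/K.
ΔT = −F/λ = −3.47/(-1.978) = 1.8 K.

1.8 K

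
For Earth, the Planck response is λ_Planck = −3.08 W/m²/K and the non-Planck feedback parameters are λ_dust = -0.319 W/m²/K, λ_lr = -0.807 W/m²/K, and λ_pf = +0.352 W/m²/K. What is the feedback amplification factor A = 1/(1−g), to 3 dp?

0.799

Convert to gains: g_dust = -0.319/3.08 = -0.1036; g_lr = -0.807/3.08 = -0.262; g_pf = 0.352/3.08 = 0.1143.
Total gain g = -0.2513.
A = 1/(1 + 0.2513) = 0.799.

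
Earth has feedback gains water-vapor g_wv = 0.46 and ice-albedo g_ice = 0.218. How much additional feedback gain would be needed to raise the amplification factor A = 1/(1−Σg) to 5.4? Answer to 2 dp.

Current total gain = 0.678.
Target gain for A = 5.4: g* = 1 − 1/5.4 = 0.8148.
Additional gain needed = 0.8148 − 0.678 = 0.14.

0.14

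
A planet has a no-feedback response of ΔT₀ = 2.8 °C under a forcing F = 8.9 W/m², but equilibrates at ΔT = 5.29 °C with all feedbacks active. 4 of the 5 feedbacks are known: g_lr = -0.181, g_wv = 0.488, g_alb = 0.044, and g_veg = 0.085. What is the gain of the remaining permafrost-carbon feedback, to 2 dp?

Amplification A = ΔT/ΔT₀ = 5.29/2.8 = 1.889.
Total gain g = 1 − 1/A = 1 − 1/1.889 = 0.4706.
Known gains sum to -0.181 + 0.488 + 0.044 + 0.085 = 0.436.
g_pf = 0.4706 − 0.436 = 0.03.

0.03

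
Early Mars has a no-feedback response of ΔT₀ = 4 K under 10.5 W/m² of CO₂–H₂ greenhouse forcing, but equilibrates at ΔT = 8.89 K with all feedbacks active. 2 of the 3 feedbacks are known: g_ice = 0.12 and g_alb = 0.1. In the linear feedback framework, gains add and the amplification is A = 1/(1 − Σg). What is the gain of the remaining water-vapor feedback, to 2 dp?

0.33

Amplification A = ΔT/ΔT₀ = 8.89/4 = 2.223.
Total gain g = 1 − 1/A = 1 − 1/2.223 = 0.5502.
Known gains sum to 0.12 + 0.1 = 0.22.
g_wv = 0.5502 − 0.22 = 0.33.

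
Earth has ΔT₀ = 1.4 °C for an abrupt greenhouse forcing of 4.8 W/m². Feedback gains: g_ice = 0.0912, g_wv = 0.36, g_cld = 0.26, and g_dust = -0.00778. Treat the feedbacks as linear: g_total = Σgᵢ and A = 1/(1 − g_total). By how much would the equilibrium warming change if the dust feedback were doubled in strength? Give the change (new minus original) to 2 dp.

-0.12 °C

Original: g = 0.70342, ΔT = 1.4/(1−0.70342) = 4.7205 °C.
With doubled dust: g' = 0.69564, ΔT' = 1.4/(1−0.69564) = 4.5998 °C.
Change = 4.5998 − 4.7205 = -0.12 °C.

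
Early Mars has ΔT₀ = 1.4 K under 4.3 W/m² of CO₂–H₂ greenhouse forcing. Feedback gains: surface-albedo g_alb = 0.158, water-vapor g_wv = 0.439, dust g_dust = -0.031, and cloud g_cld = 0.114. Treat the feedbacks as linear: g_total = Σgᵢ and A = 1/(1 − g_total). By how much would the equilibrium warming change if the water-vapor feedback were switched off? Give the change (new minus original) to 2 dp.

Original: g = 0.68, ΔT = 1.4/(1−0.68) = 4.3750 K.
Without water-vapor: g' = 0.241, ΔT' = 1.4/(1−0.241) = 1.8445 K.
Change = 1.8445 − 4.3750 = -2.53 K.

-2.53 K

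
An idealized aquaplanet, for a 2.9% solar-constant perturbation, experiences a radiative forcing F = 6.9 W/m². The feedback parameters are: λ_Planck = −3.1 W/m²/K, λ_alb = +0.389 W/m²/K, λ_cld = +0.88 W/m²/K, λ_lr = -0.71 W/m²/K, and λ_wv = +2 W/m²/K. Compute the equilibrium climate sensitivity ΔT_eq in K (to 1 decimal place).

12.8 K

Net feedback parameter λ = (−3.1) + (+0.389) + (+0.88) + (-0.71) + (+2) = -0.541 W/m²/K.
ΔT = −F/λ = −6.9/(-0.541) = 12.8 K.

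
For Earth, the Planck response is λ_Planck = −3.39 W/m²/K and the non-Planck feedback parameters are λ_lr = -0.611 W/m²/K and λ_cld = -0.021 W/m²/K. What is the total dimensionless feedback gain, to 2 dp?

-0.19

Convert to gains: g_lr = -0.611/3.39 = -0.1802; g_cld = -0.021/3.39 = -0.006195.
Total gain g = -0.186395.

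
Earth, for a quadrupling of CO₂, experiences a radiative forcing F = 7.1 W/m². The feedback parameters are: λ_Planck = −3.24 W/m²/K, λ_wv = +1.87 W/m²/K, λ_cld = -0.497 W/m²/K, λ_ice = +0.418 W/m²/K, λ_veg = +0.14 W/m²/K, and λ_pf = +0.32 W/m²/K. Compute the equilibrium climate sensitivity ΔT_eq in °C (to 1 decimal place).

Net feedback parameter λ = (−3.24) + (+1.87) + (-0.497) + (+0.418) + (+0.14) + (+0.32) = -0.989 W/m²/K.
ΔT = −F/λ = −7.1/(-0.989) = 7.2 °C.

7.2 °C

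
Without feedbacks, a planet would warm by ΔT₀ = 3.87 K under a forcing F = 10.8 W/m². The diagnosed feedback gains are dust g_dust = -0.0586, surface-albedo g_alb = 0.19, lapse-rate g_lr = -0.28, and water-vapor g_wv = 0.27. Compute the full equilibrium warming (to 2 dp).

4.40 K

Total gain g = -0.0586 + 0.19 − 0.28 + 0.27 = 0.1214.
Amplification A = 1/(1 − 0.1214) = 1.138.
ΔT = 3.87 × 1.138 = 4.40 K.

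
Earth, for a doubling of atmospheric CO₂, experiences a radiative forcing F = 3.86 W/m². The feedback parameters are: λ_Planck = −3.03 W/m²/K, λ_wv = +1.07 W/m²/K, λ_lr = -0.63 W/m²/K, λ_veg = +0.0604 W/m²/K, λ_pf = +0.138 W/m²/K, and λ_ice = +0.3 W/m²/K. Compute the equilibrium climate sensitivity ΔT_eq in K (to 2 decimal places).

Net feedback parameter λ = (−3.03) + (+1.07) + (-0.63) + (+0.0604) + (+0.138) + (+0.3) = -2.0916 W/m²/K.
ΔT = −F/λ = −3.86/(-2.0916) = 1.85 K.

1.85 K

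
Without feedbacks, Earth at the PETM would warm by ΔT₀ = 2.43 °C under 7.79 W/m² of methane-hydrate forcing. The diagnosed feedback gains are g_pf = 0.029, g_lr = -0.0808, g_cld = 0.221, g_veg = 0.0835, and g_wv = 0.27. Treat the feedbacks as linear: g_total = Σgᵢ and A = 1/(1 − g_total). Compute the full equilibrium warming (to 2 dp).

Total gain g = 0.029 − 0.0808 + 0.221 + 0.0835 + 0.27 = 0.5227.
Amplification A = 1/(1 − 0.5227) = 2.095.
ΔT = 2.43 × 2.095 = 5.09 °C.

5.09 °C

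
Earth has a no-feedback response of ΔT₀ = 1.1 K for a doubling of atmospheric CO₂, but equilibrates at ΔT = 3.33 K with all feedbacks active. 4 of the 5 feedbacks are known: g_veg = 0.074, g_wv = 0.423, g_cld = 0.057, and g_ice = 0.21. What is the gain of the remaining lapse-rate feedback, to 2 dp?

-0.09

Amplification A = ΔT/ΔT₀ = 3.33/1.1 = 3.027.
Total gain g = 1 − 1/A = 1 − 1/3.027 = 0.6696.
Known gains sum to 0.074 + 0.423 + 0.057 + 0.21 = 0.764.
g_lr = 0.6696 − 0.764 = -0.09.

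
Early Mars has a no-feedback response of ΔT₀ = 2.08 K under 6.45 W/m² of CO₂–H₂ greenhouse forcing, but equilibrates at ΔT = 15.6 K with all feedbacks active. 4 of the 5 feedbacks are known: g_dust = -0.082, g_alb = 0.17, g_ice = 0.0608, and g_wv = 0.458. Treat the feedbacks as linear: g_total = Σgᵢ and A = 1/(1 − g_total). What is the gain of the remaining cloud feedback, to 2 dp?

0.26

Amplification A = ΔT/ΔT₀ = 15.6/2.08 = 7.5.
Total gain g = 1 − 1/A = 1 − 1/7.5 = 0.8667.
Known gains sum to -0.082 + 0.17 + 0.0608 + 0.458 = 0.6068.
g_cld = 0.8667 − 0.6068 = 0.26.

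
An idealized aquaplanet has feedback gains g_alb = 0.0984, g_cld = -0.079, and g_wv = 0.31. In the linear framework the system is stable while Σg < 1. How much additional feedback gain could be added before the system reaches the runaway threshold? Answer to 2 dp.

Current total gain = 0.0984 − 0.079 + 0.31 = 0.3294.
Margin to runaway = 1 − 0.3294 = 0.67.

0.67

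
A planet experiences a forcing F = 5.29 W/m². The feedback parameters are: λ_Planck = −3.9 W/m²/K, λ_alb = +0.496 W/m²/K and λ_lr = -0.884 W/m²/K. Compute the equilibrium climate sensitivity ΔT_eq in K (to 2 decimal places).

Net feedback parameter λ = (−3.9) + (+0.496) + (-0.884) = -4.288 W/m²/K.
ΔT = −F/λ = −5.29/(-4.288) = 1.23 K.

1.23 K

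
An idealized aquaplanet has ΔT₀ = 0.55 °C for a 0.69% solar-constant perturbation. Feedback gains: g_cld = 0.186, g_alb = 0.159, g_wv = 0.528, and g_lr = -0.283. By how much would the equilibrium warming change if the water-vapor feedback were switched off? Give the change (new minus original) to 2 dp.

Original: g = 0.59, ΔT = 0.55/(1−0.59) = 1.3415 °C.
Without water-vapor: g' = 0.062, ΔT' = 0.55/(1−0.062) = 0.5864 °C.
Change = 0.5864 − 1.3415 = -0.76 °C.

-0.76 °C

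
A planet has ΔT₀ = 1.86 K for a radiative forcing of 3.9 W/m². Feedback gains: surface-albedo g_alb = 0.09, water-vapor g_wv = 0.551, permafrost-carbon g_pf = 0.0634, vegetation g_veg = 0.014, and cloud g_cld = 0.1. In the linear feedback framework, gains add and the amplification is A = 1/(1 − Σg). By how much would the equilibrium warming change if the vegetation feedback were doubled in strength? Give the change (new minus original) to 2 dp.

0.86 K

Original: g = 0.8184, ΔT = 1.86/(1−0.8184) = 10.2423 K.
With doubled vegetation: g' = 0.8324, ΔT' = 1.86/(1−0.8324) = 11.0979 K.
Change = 11.0979 − 10.2423 = 0.86 K.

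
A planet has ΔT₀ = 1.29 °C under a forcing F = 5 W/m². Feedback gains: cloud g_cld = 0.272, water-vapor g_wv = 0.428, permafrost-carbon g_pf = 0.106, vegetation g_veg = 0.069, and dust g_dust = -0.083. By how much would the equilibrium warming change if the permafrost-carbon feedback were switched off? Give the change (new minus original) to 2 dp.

-2.09 °C

Original: g = 0.792, ΔT = 1.29/(1−0.792) = 6.2019 °C.
Without permafrost-carbon: g' = 0.686, ΔT' = 1.29/(1−0.686) = 4.1083 °C.
Change = 4.1083 − 6.2019 = -2.09 °C.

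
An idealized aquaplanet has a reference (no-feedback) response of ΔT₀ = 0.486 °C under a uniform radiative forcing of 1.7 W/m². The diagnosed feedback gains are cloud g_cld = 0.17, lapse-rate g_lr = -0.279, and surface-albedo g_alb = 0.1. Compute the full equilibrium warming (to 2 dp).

Total gain g = 0.17 − 0.279 + 0.1 = -0.009.
Amplification A = 1/(1 + 0.009) = 0.9911.
ΔT = 0.486 × 0.9911 = 0.48 °C.

0.48 °C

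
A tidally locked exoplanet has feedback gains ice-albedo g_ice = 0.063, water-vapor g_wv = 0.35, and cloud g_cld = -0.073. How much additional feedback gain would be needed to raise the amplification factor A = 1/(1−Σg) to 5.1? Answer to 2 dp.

0.46

Current total gain = 0.34.
Target gain for A = 5.1: g* = 1 − 1/5.1 = 0.8039.
Additional gain needed = 0.8039 − 0.34 = 0.46.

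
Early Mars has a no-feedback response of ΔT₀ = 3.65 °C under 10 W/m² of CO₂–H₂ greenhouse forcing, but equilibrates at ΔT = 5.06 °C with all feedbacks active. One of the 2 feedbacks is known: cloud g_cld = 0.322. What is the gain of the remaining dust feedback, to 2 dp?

Amplification A = ΔT/ΔT₀ = 5.06/3.65 = 1.386.
Total gain g = 1 − 1/A = 1 − 1/1.386 = 0.2785.
The known gain is 0.322.
g_dust = 0.2785 − 0.322 = -0.04.

-0.04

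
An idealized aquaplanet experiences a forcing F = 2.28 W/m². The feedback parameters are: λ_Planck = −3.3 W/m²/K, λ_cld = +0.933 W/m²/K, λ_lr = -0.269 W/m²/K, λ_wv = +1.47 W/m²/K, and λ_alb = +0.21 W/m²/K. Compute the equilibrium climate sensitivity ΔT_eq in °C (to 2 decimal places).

Net feedback parameter λ = (−3.3) + (+0.933) + (-0.269) + (+1.47) + (+0.21) = -0.956 W/m²/K.
ΔT = −F/λ = −2.28/(-0.956) = 2.38 °C.

2.38 °C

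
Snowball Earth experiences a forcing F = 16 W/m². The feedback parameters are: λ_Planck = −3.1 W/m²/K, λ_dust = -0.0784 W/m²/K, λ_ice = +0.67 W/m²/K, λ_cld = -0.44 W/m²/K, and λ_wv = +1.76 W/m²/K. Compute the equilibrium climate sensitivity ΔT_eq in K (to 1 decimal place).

13.5 K

Net feedback parameter λ = (−3.1) + (-0.0784) + (+0.67) + (-0.44) + (+1.76) = -1.1884 W/m²/K.
ΔT = −F/λ = −16/(-1.1884) = 13.5 K.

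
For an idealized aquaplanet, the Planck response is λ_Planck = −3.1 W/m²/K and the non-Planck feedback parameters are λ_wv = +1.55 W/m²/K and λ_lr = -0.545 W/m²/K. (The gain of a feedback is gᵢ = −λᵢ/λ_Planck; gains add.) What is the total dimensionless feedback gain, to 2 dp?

0.32

Convert to gains: g_wv = 1.55/3.1 = 0.5; g_lr = -0.545/3.1 = -0.1758.
Total gain g = 0.3242.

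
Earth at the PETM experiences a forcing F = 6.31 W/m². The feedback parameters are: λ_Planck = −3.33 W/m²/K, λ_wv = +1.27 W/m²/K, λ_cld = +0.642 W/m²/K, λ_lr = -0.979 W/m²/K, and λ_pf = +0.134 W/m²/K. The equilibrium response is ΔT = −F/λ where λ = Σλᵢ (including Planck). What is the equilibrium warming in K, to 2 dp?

Net feedback parameter λ = (−3.33) + (+1.27) + (+0.642) + (-0.979) + (+0.134) = -2.263 W/m²/K.
ΔT = −F/λ = −6.31/(-2.263) = 2.79 K.

2.79 K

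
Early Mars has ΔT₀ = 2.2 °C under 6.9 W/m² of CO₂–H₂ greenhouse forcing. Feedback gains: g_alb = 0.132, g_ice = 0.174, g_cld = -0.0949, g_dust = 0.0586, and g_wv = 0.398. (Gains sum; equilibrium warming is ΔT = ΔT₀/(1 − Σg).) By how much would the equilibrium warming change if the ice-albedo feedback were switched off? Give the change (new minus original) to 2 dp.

Original: g = 0.6677, ΔT = 2.2/(1−0.6677) = 6.6205 °C.
Without ice-albedo: g' = 0.4937, ΔT' = 2.2/(1−0.4937) = 4.3452 °C.
Change = 4.3452 − 6.6205 = -2.28 °C.

-2.28 °C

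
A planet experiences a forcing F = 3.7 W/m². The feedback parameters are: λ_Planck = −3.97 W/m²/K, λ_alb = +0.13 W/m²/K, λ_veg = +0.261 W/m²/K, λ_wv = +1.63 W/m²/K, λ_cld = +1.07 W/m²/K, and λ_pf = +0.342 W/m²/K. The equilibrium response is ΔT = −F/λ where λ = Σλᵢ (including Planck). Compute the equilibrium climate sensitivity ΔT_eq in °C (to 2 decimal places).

Net feedback parameter λ = (−3.97) + (+0.13) + (+0.261) + (+1.63) + (+1.07) + (+0.342) = -0.537 W/m²/K.
ΔT = −F/λ = −3.7/(-0.537) = 6.89 °C.

6.89 °C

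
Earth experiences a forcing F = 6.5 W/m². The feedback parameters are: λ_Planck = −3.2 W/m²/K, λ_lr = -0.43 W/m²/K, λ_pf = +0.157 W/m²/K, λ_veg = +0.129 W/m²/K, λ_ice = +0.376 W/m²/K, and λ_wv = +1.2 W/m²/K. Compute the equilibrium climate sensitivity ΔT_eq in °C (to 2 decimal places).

3.68 °C

Net feedback parameter λ = (−3.2) + (-0.43) + (+0.157) + (+0.129) + (+0.376) + (+1.2) = -1.768 W/m²/K.
ΔT = −F/λ = −6.5/(-1.768) = 3.68 °C.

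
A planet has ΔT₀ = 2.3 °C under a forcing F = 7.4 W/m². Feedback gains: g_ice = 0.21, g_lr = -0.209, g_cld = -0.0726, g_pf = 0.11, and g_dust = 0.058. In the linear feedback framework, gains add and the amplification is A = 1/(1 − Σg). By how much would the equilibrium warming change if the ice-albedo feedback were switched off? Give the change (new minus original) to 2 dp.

Original: g = 0.0964, ΔT = 2.3/(1−0.0964) = 2.5454 °C.
Without ice-albedo: g' = -0.1136, ΔT' = 2.3/(1+0.1136) = 2.0654 °C.
Change = 2.0654 − 2.5454 = -0.48 °C.

-0.48 °C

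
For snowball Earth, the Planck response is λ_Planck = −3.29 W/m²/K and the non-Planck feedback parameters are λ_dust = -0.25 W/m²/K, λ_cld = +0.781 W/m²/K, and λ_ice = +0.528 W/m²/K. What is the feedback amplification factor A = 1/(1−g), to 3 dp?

Convert to gains: g_dust = -0.25/3.29 = -0.07599; g_cld = 0.781/3.29 = 0.2374; g_ice = 0.528/3.29 = 0.1605.
Total gain g = 0.32191.
A = 1/(1 − 0.32191) = 1.475.

1.475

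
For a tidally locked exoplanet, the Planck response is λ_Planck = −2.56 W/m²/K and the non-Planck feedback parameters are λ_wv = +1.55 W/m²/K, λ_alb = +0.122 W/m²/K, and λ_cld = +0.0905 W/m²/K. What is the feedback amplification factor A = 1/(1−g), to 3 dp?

Convert to gains: g_wv = 1.55/2.56 = 0.6055; g_alb = 0.122/2.56 = 0.04766; g_cld = 0.0905/2.56 = 0.03535.
Total gain g = 0.68851.
A = 1/(1 − 0.68851) = 3.210.

3.210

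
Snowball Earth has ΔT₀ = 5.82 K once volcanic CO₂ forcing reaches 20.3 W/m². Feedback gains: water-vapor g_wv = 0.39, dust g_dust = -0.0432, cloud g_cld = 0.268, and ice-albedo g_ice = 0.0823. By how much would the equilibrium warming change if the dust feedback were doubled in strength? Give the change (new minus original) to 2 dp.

-2.40 K

Original: g = 0.6971, ΔT = 5.82/(1−0.6971) = 19.2143 K.
With doubled dust: g' = 0.6539, ΔT' = 5.82/(1−0.6539) = 16.8159 K.
Change = 16.8159 − 19.2143 = -2.40 K.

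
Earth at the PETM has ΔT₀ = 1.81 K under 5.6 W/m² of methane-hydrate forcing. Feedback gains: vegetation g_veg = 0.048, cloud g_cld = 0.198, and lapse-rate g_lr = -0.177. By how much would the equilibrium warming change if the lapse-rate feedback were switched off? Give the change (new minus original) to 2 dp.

Original: g = 0.069, ΔT = 1.81/(1−0.069) = 1.9441 K.
Without lapse-rate: g' = 0.246, ΔT' = 1.81/(1−0.246) = 2.4005 K.
Change = 2.4005 − 1.9441 = 0.46 K.

0.46 K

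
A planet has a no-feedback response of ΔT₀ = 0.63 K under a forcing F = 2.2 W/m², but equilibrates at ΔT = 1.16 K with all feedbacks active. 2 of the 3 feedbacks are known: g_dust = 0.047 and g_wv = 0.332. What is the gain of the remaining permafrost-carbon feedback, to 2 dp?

0.08

Amplification A = ΔT/ΔT₀ = 1.16/0.63 = 1.841.
Total gain g = 1 − 1/A = 1 − 1/1.841 = 0.4568.
Known gains sum to 0.047 + 0.332 = 0.379.
g_pf = 0.4568 − 0.379 = 0.08.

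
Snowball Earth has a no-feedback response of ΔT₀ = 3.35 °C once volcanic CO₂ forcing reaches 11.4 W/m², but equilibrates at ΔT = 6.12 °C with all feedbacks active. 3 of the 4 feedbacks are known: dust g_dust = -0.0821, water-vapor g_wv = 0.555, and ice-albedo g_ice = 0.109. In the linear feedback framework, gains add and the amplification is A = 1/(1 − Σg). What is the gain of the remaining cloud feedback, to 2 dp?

Amplification A = ΔT/ΔT₀ = 6.12/3.35 = 1.827.
Total gain g = 1 − 1/A = 1 − 1/1.827 = 0.4527.
Known gains sum to -0.0821 + 0.555 + 0.109 = 0.5819.
g_cld = 0.4527 − 0.5819 = -0.13.

-0.13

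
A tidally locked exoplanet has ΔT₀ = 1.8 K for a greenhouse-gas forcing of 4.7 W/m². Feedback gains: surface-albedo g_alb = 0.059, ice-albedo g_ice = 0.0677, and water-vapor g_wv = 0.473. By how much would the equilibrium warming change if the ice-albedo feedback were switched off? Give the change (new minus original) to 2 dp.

Original: g = 0.5997, ΔT = 1.8/(1−0.5997) = 4.4966 K.
Without ice-albedo: g' = 0.532, ΔT' = 1.8/(1−0.532) = 3.8462 K.
Change = 3.8462 − 4.4966 = -0.65 K.

-0.65 K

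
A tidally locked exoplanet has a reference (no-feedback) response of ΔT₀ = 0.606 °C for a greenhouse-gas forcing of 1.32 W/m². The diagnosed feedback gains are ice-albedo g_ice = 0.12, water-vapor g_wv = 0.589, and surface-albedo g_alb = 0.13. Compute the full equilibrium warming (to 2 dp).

3.76 °C

Total gain g = 0.12 + 0.589 + 0.13 = 0.839.
Amplification A = 1/(1 − 0.839) = 6.211.
ΔT = 0.606 × 6.211 = 3.76 °C.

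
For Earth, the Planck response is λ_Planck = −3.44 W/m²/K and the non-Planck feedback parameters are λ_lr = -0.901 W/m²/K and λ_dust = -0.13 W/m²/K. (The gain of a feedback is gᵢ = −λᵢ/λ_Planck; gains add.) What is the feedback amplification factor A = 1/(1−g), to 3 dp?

0.769

Convert to gains: g_lr = -0.901/3.44 = -0.2619; g_dust = -0.13/3.44 = -0.03779.
Total gain g = -0.29969.
A = 1/(1 + 0.29969) = 0.769.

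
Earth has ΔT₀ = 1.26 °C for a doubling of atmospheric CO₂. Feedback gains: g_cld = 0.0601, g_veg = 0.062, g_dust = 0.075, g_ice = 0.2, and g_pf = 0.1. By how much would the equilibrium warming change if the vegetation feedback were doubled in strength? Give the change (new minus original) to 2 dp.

0.35 °C

Original: g = 0.4971, ΔT = 1.26/(1−0.4971) = 2.5055 °C.
With doubled vegetation: g' = 0.5591, ΔT' = 1.26/(1−0.5591) = 2.8578 °C.
Change = 2.8578 − 2.5055 = 0.35 °C.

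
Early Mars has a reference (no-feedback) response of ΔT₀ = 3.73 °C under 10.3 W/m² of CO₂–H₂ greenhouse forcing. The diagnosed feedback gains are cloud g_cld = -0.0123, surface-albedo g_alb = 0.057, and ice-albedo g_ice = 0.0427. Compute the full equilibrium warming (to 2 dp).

4.09 °C

Total gain g = -0.0123 + 0.057 + 0.0427 = 0.0874.
Amplification A = 1/(1 − 0.0874) = 1.096.
ΔT = 3.73 × 1.096 = 4.09 °C.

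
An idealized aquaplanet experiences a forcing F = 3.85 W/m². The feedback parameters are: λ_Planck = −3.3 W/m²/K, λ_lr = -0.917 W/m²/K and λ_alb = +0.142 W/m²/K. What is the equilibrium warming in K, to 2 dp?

0.94 K

Net feedback parameter λ = (−3.3) + (-0.917) + (+0.142) = -4.075 W/m²/K.
ΔT = −F/λ = −3.85/(-4.075) = 0.94 K.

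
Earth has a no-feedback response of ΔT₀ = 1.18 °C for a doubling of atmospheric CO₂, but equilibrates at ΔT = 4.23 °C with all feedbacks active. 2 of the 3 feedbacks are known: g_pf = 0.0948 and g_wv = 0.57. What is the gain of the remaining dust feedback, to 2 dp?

Amplification A = ΔT/ΔT₀ = 4.23/1.18 = 3.585.
Total gain g = 1 − 1/A = 1 − 1/3.585 = 0.7211.
Known gains sum to 0.0948 + 0.57 = 0.6648.
g_dust = 0.7211 − 0.6648 = 0.06.

0.06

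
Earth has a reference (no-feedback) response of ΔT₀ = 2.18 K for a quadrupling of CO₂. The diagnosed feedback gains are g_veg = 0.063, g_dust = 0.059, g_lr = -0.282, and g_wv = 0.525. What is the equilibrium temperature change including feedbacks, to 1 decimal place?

3.4 K

Total gain g = 0.063 + 0.059 − 0.282 + 0.525 = 0.365.
Amplification A = 1/(1 − 0.365) = 1.575.
ΔT = 2.18 × 1.575 = 3.4 K.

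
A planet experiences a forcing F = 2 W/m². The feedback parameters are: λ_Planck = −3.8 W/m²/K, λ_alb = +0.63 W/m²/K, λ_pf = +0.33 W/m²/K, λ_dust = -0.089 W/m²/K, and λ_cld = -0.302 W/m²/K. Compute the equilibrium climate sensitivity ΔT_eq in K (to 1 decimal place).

0.6 K

Net feedback parameter λ = (−3.8) + (+0.63) + (+0.33) + (-0.089) + (-0.302) = -3.231 W/m²/K.
ΔT = −F/λ = −2/(-3.231) = 0.6 K.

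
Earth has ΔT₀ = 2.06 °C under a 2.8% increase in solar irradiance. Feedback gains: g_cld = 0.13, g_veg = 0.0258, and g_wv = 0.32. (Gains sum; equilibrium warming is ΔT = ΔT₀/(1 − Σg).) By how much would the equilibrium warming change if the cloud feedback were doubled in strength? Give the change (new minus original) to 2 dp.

1.30 °C

Original: g = 0.4758, ΔT = 2.06/(1−0.4758) = 3.9298 °C.
With doubled cloud: g' = 0.6058, ΔT' = 2.06/(1−0.6058) = 5.2258 °C.
Change = 5.2258 − 3.9298 = 1.30 °C.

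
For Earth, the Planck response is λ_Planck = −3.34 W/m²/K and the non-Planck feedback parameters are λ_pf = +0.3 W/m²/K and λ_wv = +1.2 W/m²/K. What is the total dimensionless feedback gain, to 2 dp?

Convert to gains: g_pf = 0.3/3.34 = 0.08982; g_wv = 1.2/3.34 = 0.3593.
Total gain g = 0.44912.

0.45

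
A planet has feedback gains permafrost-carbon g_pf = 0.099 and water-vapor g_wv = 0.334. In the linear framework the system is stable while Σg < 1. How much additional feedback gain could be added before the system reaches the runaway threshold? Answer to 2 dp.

0.57

Current total gain = 0.099 + 0.334 = 0.433.
Margin to runaway = 1 − 0.433 = 0.57.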